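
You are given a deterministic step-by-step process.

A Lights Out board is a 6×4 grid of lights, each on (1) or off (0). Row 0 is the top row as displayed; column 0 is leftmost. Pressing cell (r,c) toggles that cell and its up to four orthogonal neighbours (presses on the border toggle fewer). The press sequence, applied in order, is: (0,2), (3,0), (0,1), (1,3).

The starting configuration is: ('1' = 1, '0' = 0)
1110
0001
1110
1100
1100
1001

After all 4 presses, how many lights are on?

9

k=0  1110
0001
1110
1100
1100
1001
k=1  1001
0011
1110
1100
1100
1001
k=2  1001
0011
0110
0000
0100
1001
k=3  0111
0111
0110
0000
0100
1001
k=4  0110
0100
0111
0000
0100
1001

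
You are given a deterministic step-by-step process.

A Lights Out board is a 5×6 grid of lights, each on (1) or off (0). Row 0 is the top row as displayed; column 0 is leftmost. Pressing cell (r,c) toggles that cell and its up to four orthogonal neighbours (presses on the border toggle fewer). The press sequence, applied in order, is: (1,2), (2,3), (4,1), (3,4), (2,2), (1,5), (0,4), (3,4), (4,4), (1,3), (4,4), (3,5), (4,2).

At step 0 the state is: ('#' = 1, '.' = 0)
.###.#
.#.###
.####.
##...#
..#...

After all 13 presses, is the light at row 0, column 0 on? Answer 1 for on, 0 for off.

k=0  .###.#
.#.###
.####.
##...#
..#...
k=1  .#.#.#
..#.##
.#.##.
##...#
..#...
k=2  .#.#.#
..####
.##...
##.#.#
..#...
k=3  .#.#.#
..####
.##...
#..#.#
##....
k=4  .#.#.#
..####
.##.#.
#...#.
##..#.
k=5  .#.#.#
...###
...##.
#.#.#.
##..#.
k=6  .#.#..
...#..
...###
#.#.#.
##..#.
k=7  .#..##
...##.
...###
#.#.#.
##..#.
k=8  .#..##
...##.
...#.#
#.##.#
##....
k=9  .#..##
...##.
...#.#
#.####
##.###
k=10  .#.###
..#...
.....#
#.####
##.###
k=11  .#.###
..#...
.....#
#.##.#
##....
k=12  .#.###
..#...
......
#.###.
##...#
k=13  .#.###
..#...
......
#..##.
#.##.#

0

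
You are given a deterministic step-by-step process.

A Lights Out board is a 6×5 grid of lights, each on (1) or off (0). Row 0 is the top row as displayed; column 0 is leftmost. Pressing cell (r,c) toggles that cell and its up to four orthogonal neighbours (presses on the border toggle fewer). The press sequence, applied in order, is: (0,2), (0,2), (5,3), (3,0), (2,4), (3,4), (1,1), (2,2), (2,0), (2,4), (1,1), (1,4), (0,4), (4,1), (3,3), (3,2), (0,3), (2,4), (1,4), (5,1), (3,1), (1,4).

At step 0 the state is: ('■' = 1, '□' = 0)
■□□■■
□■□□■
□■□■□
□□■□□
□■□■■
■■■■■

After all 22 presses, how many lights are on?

step 0: ■□□■■
□■□□■
□■□■□
□□■□□
□■□■■
■■■■■
step 1: ■■■□■
□■■□■
□■□■□
□□■□□
□■□■■
■■■■■
step 2: ■□□■■
□■□□■
□■□■□
□□■□□
□■□■■
■■■■■
step 3: ■□□■■
□■□□■
□■□■□
□□■□□
□■□□■
■■□□□
step 4: ■□□■■
□■□□■
■■□■□
■■■□□
■■□□■
■■□□□
step 5: ■□□■■
□■□□□
■■□□■
■■■□■
■■□□■
■■□□□
step 6: ■□□■■
□■□□□
■■□□□
■■■■□
■■□□□
■■□□□
step 7: ■■□■■
■□■□□
■□□□□
■■■■□
■■□□□
■■□□□
step 8: ■■□■■
■□□□□
■■■■□
■■□■□
■■□□□
■■□□□
step 9: ■■□■■
□□□□□
□□■■□
□■□■□
■■□□□
■■□□□
step 10: ■■□■■
□□□□■
□□■□■
□■□■■
■■□□□
■■□□□
step 11: ■□□■■
■■■□■
□■■□■
□■□■■
■■□□□
■■□□□
step 12: ■□□■□
■■■■□
□■■□□
□■□■■
■■□□□
■■□□□
step 13: ■□□□■
■■■■■
□■■□□
□■□■■
■■□□□
■■□□□
step 14: ■□□□■
■■■■■
□■■□□
□□□■■
□□■□□
■□□□□
step 15: ■□□□■
■■■■■
□■■■□
□□■□□
□□■■□
■□□□□
step 16: ■□□□■
■■■■■
□■□■□
□■□■□
□□□■□
■□□□□
step 17: ■□■■□
■■■□■
□■□■□
□■□■□
□□□■□
■□□□□
step 18: ■□■■□
■■■□□
□■□□■
□■□■■
□□□■□
■□□□□
step 19: ■□■■■
■■■■■
□■□□□
□■□■■
□□□■□
■□□□□
step 20: ■□■■■
■■■■■
□■□□□
□■□■■
□■□■□
□■■□□
step 21: ■□■■■
■■■■■
□□□□□
■□■■■
□□□■□
□■■□□
step 22: ■□■■□
■■■□□
□□□□■
■□■■■
□□□■□
□■■□□

14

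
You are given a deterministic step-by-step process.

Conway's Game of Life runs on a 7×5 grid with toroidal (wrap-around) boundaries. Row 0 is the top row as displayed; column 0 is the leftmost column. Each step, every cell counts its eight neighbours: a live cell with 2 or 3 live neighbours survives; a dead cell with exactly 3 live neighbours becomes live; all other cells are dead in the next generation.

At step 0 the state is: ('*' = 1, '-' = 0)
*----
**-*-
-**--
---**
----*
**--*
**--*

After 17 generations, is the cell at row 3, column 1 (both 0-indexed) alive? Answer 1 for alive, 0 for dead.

0

0) *----
**-*-
-**--
---**
----*
**--*
**--*
1) --*--
*---*
-*---
*-***
-----
-*-*-
-----
2) -----
**---
-**--
*****
**---
-----
--*--
3) -*---
***--
-----
---**
---*-
-*---
-----
4) ***--
***--
*****
---**
--***
-----
-----
5) *-*--
-----
-----
-----
--*-*
---*-
-*---
6) -*---
-----
-----
-----
---*-
--**-
-**--
7) -**--
-----
-----
-----
--**-
-*-*-
-*-*-
8) -**--
-----
-----
-----
--**-
-*-**
**-*-
9) ***--
-----
-----
-----
--***
-*---
---*-
10) -**--
-*---
-----
---*-
--**-
----*
*----
11) ***--
-**--
-----
--**-
--***
---**
**---
12) -----
*-*--
-*-*-
--*-*
-----
-*---
---*-
13) -----
-**--
**-**
--**-
-----
-----
-----
14) -----
-****
*---*
****-
-----
-----
-----
15) --**-
-****
-----
****-
-**--
-----
-----
16) -*--*
-*--*
-----
*--*-
*--*-
-----
-----
17) -----
-----
*---*
-----
-----
-----
-----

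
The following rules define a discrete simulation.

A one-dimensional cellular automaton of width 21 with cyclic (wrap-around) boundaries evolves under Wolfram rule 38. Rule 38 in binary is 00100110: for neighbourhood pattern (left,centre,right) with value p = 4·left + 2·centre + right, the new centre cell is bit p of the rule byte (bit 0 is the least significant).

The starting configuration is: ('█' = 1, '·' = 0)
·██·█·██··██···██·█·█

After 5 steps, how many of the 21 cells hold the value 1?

6

gen 0: ·██·█·██··██···██·█·█
gen 1: █··███···█····█··████
gen 2: ··█·····██···██·█····
gen 3: ·██····█····█··██····
gen 4: █·····██···██·█······
gen 5: █····█····█··██·····█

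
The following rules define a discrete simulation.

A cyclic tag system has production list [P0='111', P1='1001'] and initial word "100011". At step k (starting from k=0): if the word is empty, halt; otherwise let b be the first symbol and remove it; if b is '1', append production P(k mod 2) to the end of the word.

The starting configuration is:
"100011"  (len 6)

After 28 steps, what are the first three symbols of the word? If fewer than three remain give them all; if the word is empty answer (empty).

011

step 0: "100011"  (len 6)
step 1: "00011111"  (len 8)
step 2: "0011111"  (len 7)
step 3: "011111"  (len 6)
step 4: "11111"  (len 5)
step 5: "1111111"  (len 7)
step 6: "1111111001"  (len 10)
step 7: "111111001111"  (len 12)
step 8: "111110011111001"  (len 15)
step 9: "11110011111001111"  (len 17)
step 10: "11100111110011111001"  (len 20)
step 11: "1100111110011111001111"  (len 22)
step 12: "1001111100111110011111001"  (len 25)
step 13: "001111100111110011111001111"  (len 27)
step 14: "01111100111110011111001111"  (len 26)
step 15: "1111100111110011111001111"  (len 25)
step 16: "1111001111100111110011111001"  (len 28)
step 17: "111001111100111110011111001111"  (len 30)
step 18: "110011111001111100111110011111001"  (len 33)
step 19: "10011111001111100111110011111001111"  (len 35)
step 20: "00111110011111001111100111110011111001"  (len 38)
step 21: "0111110011111001111100111110011111001"  (len 37)
step 22: "111110011111001111100111110011111001"  (len 36)
step 23: "11110011111001111100111110011111001111"  (len 38)
step 24: "11100111110011111001111100111110011111001"  (len 41)
step 25: "1100111110011111001111100111110011111001111"  (len 43)
step 26: "1001111100111110011111001111100111110011111001"  (len 46)
step 27: "001111100111110011111001111100111110011111001111"  (len 48)
step 28: "01111100111110011111001111100111110011111001111"  (len 47)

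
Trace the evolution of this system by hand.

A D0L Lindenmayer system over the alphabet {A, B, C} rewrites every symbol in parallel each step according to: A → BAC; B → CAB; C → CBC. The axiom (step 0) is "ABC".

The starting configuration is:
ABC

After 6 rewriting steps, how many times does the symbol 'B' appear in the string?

729

0) ABC
1) BACCABCBC
2) CABBACCBCCBCBACCABCBCCABCBC
3) CBCBACCABCABBACCBCCBCCABCBCCBCCABCBCCABBACCBCCBCBACCABCBCCABCBCCBCBACCABCBCCABCBC
4) CBCCABCBCCABBACCBCCBCBACCABCBCBACCABCABBACCBCCBCCABCBCCBCC…BCBCCBCCABCBCCABBACCBCCBCBACCABCBCCABCBCCBCBACCABCBCCABCBC  (len 243)
5) CBCCABCBCCBCBACCABCBCCABCBCCBCBACCABCABBACCBCCBCCABCBCCBCC…BCBCCBCCABCBCCABBACCBCCBCBACCABCBCCABCBCCBCBACCABCBCCABCBC  (len 729)
6) CBCCABCBCCBCBACCABCBCCABCBCCBCCABCBCCABBACCBCCBCBACCABCBCC…BCBCCBCCABCBCCABBACCBCCBCBACCABCBCCABCBCCBCBACCABCBCCABCBC  (len 2187)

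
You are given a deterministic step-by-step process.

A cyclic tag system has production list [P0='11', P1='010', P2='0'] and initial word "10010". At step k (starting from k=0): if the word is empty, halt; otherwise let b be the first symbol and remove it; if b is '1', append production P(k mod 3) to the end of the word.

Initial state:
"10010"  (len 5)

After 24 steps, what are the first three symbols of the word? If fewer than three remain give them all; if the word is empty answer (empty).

[0] "10010"  (len 5)
[1] "001011"  (len 6)
[2] "01011"  (len 5)
[3] "1011"  (len 4)
[4] "01111"  (len 5)
[5] "1111"  (len 4)
[6] "1110"  (len 4)
[7] "11011"  (len 5)
[8] "1011010"  (len 7)
[9] "0110100"  (len 7)
[10] "110100"  (len 6)
[11] "10100010"  (len 8)
[12] "01000100"  (len 8)
[13] "1000100"  (len 7)
[14] "000100010"  (len 9)
[15] "00100010"  (len 8)
[16] "0100010"  (len 7)
[17] "100010"  (len 6)
[18] "000100"  (len 6)
[19] "00100"  (len 5)
[20] "0100"  (len 4)
[21] "100"  (len 3)
[22] "0011"  (len 4)
[23] "011"  (len 3)
[24] "11"  (len 2)

11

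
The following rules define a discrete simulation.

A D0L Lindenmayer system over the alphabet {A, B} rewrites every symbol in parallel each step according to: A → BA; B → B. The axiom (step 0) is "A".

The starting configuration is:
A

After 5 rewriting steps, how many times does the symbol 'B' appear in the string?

k=0  A
k=1  BA
k=2  BBA
k=3  BBBA
k=4  BBBBA
k=5  BBBBBA

5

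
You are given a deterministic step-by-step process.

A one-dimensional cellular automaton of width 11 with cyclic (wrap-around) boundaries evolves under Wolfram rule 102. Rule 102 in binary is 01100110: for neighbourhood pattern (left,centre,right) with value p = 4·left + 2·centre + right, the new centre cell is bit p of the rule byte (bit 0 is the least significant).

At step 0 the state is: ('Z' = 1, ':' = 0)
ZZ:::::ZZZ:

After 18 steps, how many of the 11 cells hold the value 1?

4

[0] ZZ:::::ZZZ:
[1] :Z::::Z::ZZ
[2] ZZ:::ZZ:Z:Z
[3] :Z::Z:ZZZZ:
[4] ZZ:ZZZ:::Z:
[5] :ZZ::Z::ZZZ
[6] Z:Z:ZZ:Z::Z
[7] ZZZZ:ZZZ:Z:
[8] :::ZZ::ZZZZ
[9] ::Z:Z:Z:::Z
[10] :ZZZZZZ::ZZ
[11] Z:::::Z:Z:Z
[12] Z::::ZZZZZ:
[13] Z:::Z::::ZZ
[14] Z::ZZ:::Z::
[15] Z:Z:Z::ZZ:Z
[16] ZZZZZ:Z:ZZ:
[17] ::::ZZZZ:ZZ
[18] :::Z:::ZZ:Z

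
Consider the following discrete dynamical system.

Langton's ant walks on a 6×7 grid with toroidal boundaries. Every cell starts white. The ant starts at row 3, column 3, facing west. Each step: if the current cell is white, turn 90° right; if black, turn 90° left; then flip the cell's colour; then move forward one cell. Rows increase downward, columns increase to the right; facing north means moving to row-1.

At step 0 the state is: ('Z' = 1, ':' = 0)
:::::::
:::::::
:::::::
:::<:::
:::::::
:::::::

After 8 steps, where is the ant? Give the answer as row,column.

0) :::::::
:::::::
:::::::
:::<:::
:::::::
:::::::
1) :::::::
:::::::
:::^:::
:::Z:::
:::::::
:::::::
2) :::::::
:::::::
:::Z>::
:::Z:::
:::::::
:::::::
3) :::::::
:::::::
:::ZZ::
:::Zv::
:::::::
:::::::
4) :::::::
:::::::
:::ZZ::
:::<Z::
:::::::
:::::::
5) :::::::
:::::::
:::ZZ::
::::Z::
:::v:::
:::::::
6) :::::::
:::::::
:::ZZ::
::::Z::
::<Z:::
:::::::
7) :::::::
:::::::
:::ZZ::
::^:Z::
::ZZ:::
:::::::
8) :::::::
:::::::
:::ZZ::
::Z>Z::
::ZZ:::
:::::::

3,3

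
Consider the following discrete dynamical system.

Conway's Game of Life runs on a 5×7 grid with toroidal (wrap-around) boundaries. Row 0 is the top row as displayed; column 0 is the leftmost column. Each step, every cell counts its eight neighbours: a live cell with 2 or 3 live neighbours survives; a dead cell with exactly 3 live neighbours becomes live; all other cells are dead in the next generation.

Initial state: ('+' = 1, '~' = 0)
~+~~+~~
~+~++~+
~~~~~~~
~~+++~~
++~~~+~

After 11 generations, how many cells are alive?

k=0  ~+~~+~~
~+~++~+
~~~~~~~
~~+++~~
++~~~+~
k=1  ~+~++~+
+~++++~
~~~~~+~
~++++~~
++~~~+~
k=2  ~~~~~~~
+++~~~~
~~~~~++
+++++++
~~~~~++
k=3  ++~~~~+
++~~~~+
~~~~~~~
~+++~~~
~+++~~~
k=4  ~~~~~~+
~+~~~~+
~~~~~~~
~+~+~~~
~~~+~~~
k=5  +~~~~~~
+~~~~~~
+~+~~~~
~~+~~~~
~~+~~~~
k=6  ~+~~~~~
+~~~~~+
~~~~~~~
~~++~~~
~+~~~~~
k=7  ~+~~~~~
+~~~~~~
~~~~~~~
~~+~~~~
~+~~~~~
k=8  ++~~~~~
~~~~~~~
~~~~~~~
~~~~~~~
~++~~~~
k=9  +++~~~~
~~~~~~~
~~~~~~~
~~~~~~~
+++~~~~
k=10  +~+~~~~
~+~~~~~
~~~~~~~
~+~~~~~
+~+~~~~
k=11  +~+~~~~
~+~~~~~
~~~~~~~
~+~~~~~
+~+~~~~

6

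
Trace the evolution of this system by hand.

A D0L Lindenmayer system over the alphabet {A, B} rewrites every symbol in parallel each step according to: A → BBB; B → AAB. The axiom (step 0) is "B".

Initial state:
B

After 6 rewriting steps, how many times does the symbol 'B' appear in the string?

t=0: B
t=1: AAB
t=2: BBBBBBAAB
t=3: AABAABAABAABAABAABBBBBBBAAB
t=4: BBBBBBAABBBBBBBAABBBBBBBAABBBBBBBAABBBBBBBAABBBBBBBAABAABAABAABAABAABAABBBBBBBAAB
t=5: AABAABAABAABAABAABBBBBBBAABAABAABAABAABAABAABBBBBBBAABAABA…BAABBBBBBBAABBBBBBBAABBBBBBBAABAABAABAABAABAABAABBBBBBBAAB  (len 243)
t=6: BBBBBBAABBBBBBBAABBBBBBBAABBBBBBBAABBBBBBBAABBBBBBBAABAABA…BAABBBBBBBAABBBBBBBAABBBBBBBAABAABAABAABAABAABAABBBBBBBAAB  (len 729)

463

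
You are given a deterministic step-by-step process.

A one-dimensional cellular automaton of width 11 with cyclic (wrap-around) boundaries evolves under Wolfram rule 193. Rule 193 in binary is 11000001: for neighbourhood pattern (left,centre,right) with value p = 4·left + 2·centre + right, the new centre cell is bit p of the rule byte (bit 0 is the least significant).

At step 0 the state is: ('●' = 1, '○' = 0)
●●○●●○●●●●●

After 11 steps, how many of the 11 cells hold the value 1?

6

gen 0: ●●○●●○●●●●●
gen 1: ●●○○●○○●●●●
gen 2: ●●○○○○○○●●●
gen 3: ●●○●●●●○○●●
gen 4: ●●○○●●●○○○●
gen 5: ●●○○○●●○●○○
gen 6: ○●○●○○●○○○○
gen 7: ○○○○○○○○●●●
gen 8: ○●●●●●●○○●●
gen 9: ○○●●●●●○○○●
gen 10: ○○○●●●●○●○○
gen 11: ●●○○●●●○○○●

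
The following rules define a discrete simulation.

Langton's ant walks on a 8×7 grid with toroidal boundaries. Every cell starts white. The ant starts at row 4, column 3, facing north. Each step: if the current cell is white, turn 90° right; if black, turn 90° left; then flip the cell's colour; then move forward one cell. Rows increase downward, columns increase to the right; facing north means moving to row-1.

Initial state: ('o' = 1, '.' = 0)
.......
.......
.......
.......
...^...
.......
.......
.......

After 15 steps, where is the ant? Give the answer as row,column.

k=0  .......
.......
.......
.......
...^...
.......
.......
.......
k=1  .......
.......
.......
.......
...o>..
.......
.......
.......
k=2  .......
.......
.......
.......
...oo..
....v..
.......
.......
k=3  .......
.......
.......
.......
...oo..
...<o..
.......
.......
k=4  .......
.......
.......
.......
...^o..
...oo..
.......
.......
k=5  .......
.......
.......
.......
..<.o..
...oo..
.......
.......
k=6  .......
.......
.......
..^....
..o.o..
...oo..
.......
.......
k=7  .......
.......
.......
..o>...
..o.o..
...oo..
.......
.......
k=8  .......
.......
.......
..oo...
..ovo..
...oo..
.......
.......
k=9  .......
.......
.......
..oo...
..<oo..
...oo..
.......
.......
k=10  .......
.......
.......
..oo...
...oo..
..voo..
.......
.......
k=11  .......
.......
.......
..oo...
...oo..
.<ooo..
.......
.......
k=12  .......
.......
.......
..oo...
.^.oo..
.oooo..
.......
.......
k=13  .......
.......
.......
..oo...
.o>oo..
.oooo..
.......
.......
k=14  .......
.......
.......
..oo...
.oooo..
.ovoo..
.......
.......
k=15  .......
.......
.......
..oo...
.oooo..
.o.>o..
.......
.......

5,3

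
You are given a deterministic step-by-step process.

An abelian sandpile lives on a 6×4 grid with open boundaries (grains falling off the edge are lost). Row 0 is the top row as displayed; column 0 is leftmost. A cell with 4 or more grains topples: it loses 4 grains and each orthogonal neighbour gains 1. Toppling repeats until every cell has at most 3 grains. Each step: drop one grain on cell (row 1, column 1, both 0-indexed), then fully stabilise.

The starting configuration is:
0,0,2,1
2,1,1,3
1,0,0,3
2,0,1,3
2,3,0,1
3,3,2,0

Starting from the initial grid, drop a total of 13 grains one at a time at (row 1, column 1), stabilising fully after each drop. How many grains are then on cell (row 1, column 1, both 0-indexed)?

2

t=0: 0,0,2,1
2,1,1,3
1,0,0,3
2,0,1,3
2,3,0,1
3,3,2,0
t=1: 0,0,2,1
2,2,1,3
1,0,0,3
2,0,1,3
2,3,0,1
3,3,2,0
t=2: 0,0,2,1
2,3,1,3
1,0,0,3
2,0,1,3
2,3,0,1
3,3,2,0
t=3: 0,1,2,1
3,0,2,3
1,1,0,3
2,0,1,3
2,3,0,1
3,3,2,0
t=4: 0,1,2,1
3,1,2,3
1,1,0,3
2,0,1,3
2,3,0,1
3,3,2,0
t=5: 0,1,2,1
3,2,2,3
1,1,0,3
2,0,1,3
2,3,0,1
3,3,2,0
t=6: 0,1,2,1
3,3,2,3
1,1,0,3
2,0,1,3
2,3,0,1
3,3,2,0
t=7: 1,2,2,1
0,1,3,3
2,2,0,3
2,0,1,3
2,3,0,1
3,3,2,0
t=8: 1,2,2,1
0,2,3,3
2,2,0,3
2,0,1,3
2,3,0,1
3,3,2,0
t=9: 1,2,2,1
0,3,3,3
2,2,0,3
2,0,1,3
2,3,0,1
3,3,2,0
t=10: 1,3,3,2
1,1,1,1
2,3,2,1
2,0,2,0
2,3,0,2
3,3,2,0
t=11: 1,3,3,2
1,2,1,1
2,3,2,1
2,0,2,0
2,3,0,2
3,3,2,0
t=12: 1,3,3,2
1,3,1,1
2,3,2,1
2,0,2,0
2,3,0,2
3,3,2,0
t=13: 2,1,0,3
2,2,3,1
3,0,3,1
2,1,2,0
2,3,0,2
3,3,2,0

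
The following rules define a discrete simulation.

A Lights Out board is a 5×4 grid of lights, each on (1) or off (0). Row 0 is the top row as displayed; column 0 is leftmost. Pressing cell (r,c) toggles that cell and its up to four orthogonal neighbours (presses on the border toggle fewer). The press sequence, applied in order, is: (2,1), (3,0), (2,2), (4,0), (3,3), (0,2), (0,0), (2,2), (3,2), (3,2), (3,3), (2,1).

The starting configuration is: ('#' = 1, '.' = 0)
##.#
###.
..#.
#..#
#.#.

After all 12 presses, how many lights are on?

11

[0] ##.#
###.
..#.
#..#
#.#.
[1] ##.#
#.#.
##..
##.#
#.#.
[2] ##.#
#.#.
.#..
...#
..#.
[3] ##.#
#...
..##
..##
..#.
[4] ##.#
#...
..##
#.##
###.
[5] ##.#
#...
..#.
#...
####
[6] #.#.
#.#.
..#.
#...
####
[7] .##.
..#.
..#.
#...
####
[8] .##.
....
.#.#
#.#.
####
[9] .##.
....
.###
##.#
##.#
[10] .##.
....
.#.#
#.#.
####
[11] .##.
....
.#..
#..#
###.
[12] .##.
.#..
#.#.
##.#
###.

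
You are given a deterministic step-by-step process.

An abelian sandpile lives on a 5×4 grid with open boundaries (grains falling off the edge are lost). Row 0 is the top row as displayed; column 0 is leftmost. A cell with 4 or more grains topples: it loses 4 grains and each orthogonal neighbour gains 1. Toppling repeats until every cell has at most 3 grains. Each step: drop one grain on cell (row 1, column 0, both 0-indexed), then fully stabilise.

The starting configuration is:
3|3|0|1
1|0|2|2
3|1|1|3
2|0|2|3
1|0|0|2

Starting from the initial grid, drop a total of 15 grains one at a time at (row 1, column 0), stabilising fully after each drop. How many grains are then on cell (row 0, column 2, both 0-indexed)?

gen 0: 3|3|0|1
1|0|2|2
3|1|1|3
2|0|2|3
1|0|0|2
gen 1: 3|3|0|1
2|0|2|2
3|1|1|3
2|0|2|3
1|0|0|2
gen 2: 3|3|0|1
3|0|2|2
3|1|1|3
2|0|2|3
1|0|0|2
gen 3: 1|0|1|1
2|2|2|2
0|2|1|3
3|0|2|3
1|0|0|2
gen 4: 1|0|1|1
3|2|2|2
0|2|1|3
3|0|2|3
1|0|0|2
gen 5: 2|0|1|1
0|3|2|2
1|2|1|3
3|0|2|3
1|0|0|2
gen 6: 2|0|1|1
1|3|2|2
1|2|1|3
3|0|2|3
1|0|0|2
gen 7: 2|0|1|1
2|3|2|2
1|2|1|3
3|0|2|3
1|0|0|2
gen 8: 2|0|1|1
3|3|2|2
1|2|1|3
3|0|2|3
1|0|0|2
gen 9: 3|1|1|1
1|0|3|2
2|3|1|3
3|0|2|3
1|0|0|2
gen 10: 3|1|1|1
2|0|3|2
2|3|1|3
3|0|2|3
1|0|0|2
gen 11: 3|1|1|1
3|0|3|2
2|3|1|3
3|0|2|3
1|0|0|2
gen 12: 0|2|1|1
1|1|3|2
3|3|1|3
3|0|2|3
1|0|0|2
gen 13: 0|2|1|1
2|1|3|2
3|3|1|3
3|0|2|3
1|0|0|2
gen 14: 0|2|1|1
3|1|3|2
3|3|1|3
3|0|2|3
1|0|0|2
gen 15: 1|2|1|1
1|3|3|2
2|0|2|3
0|2|2|3
2|0|0|2

1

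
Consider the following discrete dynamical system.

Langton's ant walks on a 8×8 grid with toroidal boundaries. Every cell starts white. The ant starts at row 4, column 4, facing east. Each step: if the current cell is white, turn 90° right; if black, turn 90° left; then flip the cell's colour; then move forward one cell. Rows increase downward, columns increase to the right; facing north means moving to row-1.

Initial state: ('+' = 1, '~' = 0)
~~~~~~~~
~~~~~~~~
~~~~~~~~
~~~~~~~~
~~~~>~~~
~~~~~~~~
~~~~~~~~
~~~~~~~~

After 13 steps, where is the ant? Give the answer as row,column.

3,4

step 0: ~~~~~~~~
~~~~~~~~
~~~~~~~~
~~~~~~~~
~~~~>~~~
~~~~~~~~
~~~~~~~~
~~~~~~~~
step 1: ~~~~~~~~
~~~~~~~~
~~~~~~~~
~~~~~~~~
~~~~+~~~
~~~~v~~~
~~~~~~~~
~~~~~~~~
step 2: ~~~~~~~~
~~~~~~~~
~~~~~~~~
~~~~~~~~
~~~~+~~~
~~~<+~~~
~~~~~~~~
~~~~~~~~
step 3: ~~~~~~~~
~~~~~~~~
~~~~~~~~
~~~~~~~~
~~~^+~~~
~~~++~~~
~~~~~~~~
~~~~~~~~
step 4: ~~~~~~~~
~~~~~~~~
~~~~~~~~
~~~~~~~~
~~~+>~~~
~~~++~~~
~~~~~~~~
~~~~~~~~
step 5: ~~~~~~~~
~~~~~~~~
~~~~~~~~
~~~~^~~~
~~~+~~~~
~~~++~~~
~~~~~~~~
~~~~~~~~
step 6: ~~~~~~~~
~~~~~~~~
~~~~~~~~
~~~~+>~~
~~~+~~~~
~~~++~~~
~~~~~~~~
~~~~~~~~
step 7: ~~~~~~~~
~~~~~~~~
~~~~~~~~
~~~~++~~
~~~+~v~~
~~~++~~~
~~~~~~~~
~~~~~~~~
step 8: ~~~~~~~~
~~~~~~~~
~~~~~~~~
~~~~++~~
~~~+<+~~
~~~++~~~
~~~~~~~~
~~~~~~~~
step 9: ~~~~~~~~
~~~~~~~~
~~~~~~~~
~~~~^+~~
~~~+++~~
~~~++~~~
~~~~~~~~
~~~~~~~~
step 10: ~~~~~~~~
~~~~~~~~
~~~~~~~~
~~~<~+~~
~~~+++~~
~~~++~~~
~~~~~~~~
~~~~~~~~
step 11: ~~~~~~~~
~~~~~~~~
~~~^~~~~
~~~+~+~~
~~~+++~~
~~~++~~~
~~~~~~~~
~~~~~~~~
step 12: ~~~~~~~~
~~~~~~~~
~~~+>~~~
~~~+~+~~
~~~+++~~
~~~++~~~
~~~~~~~~
~~~~~~~~
step 13: ~~~~~~~~
~~~~~~~~
~~~++~~~
~~~+v+~~
~~~+++~~
~~~++~~~
~~~~~~~~
~~~~~~~~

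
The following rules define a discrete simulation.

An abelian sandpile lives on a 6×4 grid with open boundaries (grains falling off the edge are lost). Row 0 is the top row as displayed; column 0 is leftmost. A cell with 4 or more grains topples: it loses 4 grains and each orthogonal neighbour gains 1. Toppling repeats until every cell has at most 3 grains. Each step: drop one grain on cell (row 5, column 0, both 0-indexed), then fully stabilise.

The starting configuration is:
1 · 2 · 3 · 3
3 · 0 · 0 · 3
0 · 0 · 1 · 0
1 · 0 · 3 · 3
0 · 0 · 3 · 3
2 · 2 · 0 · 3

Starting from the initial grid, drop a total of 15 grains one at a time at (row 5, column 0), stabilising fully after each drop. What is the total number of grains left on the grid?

step 0: 1 · 2 · 3 · 3
3 · 0 · 0 · 3
0 · 0 · 1 · 0
1 · 0 · 3 · 3
0 · 0 · 3 · 3
2 · 2 · 0 · 3
step 1: 1 · 2 · 3 · 3
3 · 0 · 0 · 3
0 · 0 · 1 · 0
1 · 0 · 3 · 3
0 · 0 · 3 · 3
3 · 2 · 0 · 3
step 2: 1 · 2 · 3 · 3
3 · 0 · 0 · 3
0 · 0 · 1 · 0
1 · 0 · 3 · 3
1 · 0 · 3 · 3
0 · 3 · 0 · 3
step 3: 1 · 2 · 3 · 3
3 · 0 · 0 · 3
0 · 0 · 1 · 0
1 · 0 · 3 · 3
1 · 0 · 3 · 3
1 · 3 · 0 · 3
step 4: 1 · 2 · 3 · 3
3 · 0 · 0 · 3
0 · 0 · 1 · 0
1 · 0 · 3 · 3
1 · 0 · 3 · 3
2 · 3 · 0 · 3
step 5: 1 · 2 · 3 · 3
3 · 0 · 0 · 3
0 · 0 · 1 · 0
1 · 0 · 3 · 3
1 · 0 · 3 · 3
3 · 3 · 0 · 3
step 6: 1 · 2 · 3 · 3
3 · 0 · 0 · 3
0 · 0 · 1 · 0
1 · 0 · 3 · 3
2 · 1 · 3 · 3
1 · 0 · 1 · 3
step 7: 1 · 2 · 3 · 3
3 · 0 · 0 · 3
0 · 0 · 1 · 0
1 · 0 · 3 · 3
2 · 1 · 3 · 3
2 · 0 · 1 · 3
step 8: 1 · 2 · 3 · 3
3 · 0 · 0 · 3
0 · 0 · 1 · 0
1 · 0 · 3 · 3
2 · 1 · 3 · 3
3 · 0 · 1 · 3
step 9: 1 · 2 · 3 · 3
3 · 0 · 0 · 3
0 · 0 · 1 · 0
1 · 0 · 3 · 3
3 · 1 · 3 · 3
0 · 1 · 1 · 3
step 10: 1 · 2 · 3 · 3
3 · 0 · 0 · 3
0 · 0 · 1 · 0
1 · 0 · 3 · 3
3 · 1 · 3 · 3
1 · 1 · 1 · 3
step 11: 1 · 2 · 3 · 3
3 · 0 · 0 · 3
0 · 0 · 1 · 0
1 · 0 · 3 · 3
3 · 1 · 3 · 3
2 · 1 · 1 · 3
step 12: 1 · 2 · 3 · 3
3 · 0 · 0 · 3
0 · 0 · 1 · 0
1 · 0 · 3 · 3
3 · 1 · 3 · 3
3 · 1 · 1 · 3
step 13: 1 · 2 · 3 · 3
3 · 0 · 0 · 3
0 · 0 · 1 · 0
2 · 0 · 3 · 3
0 · 2 · 3 · 3
1 · 2 · 1 · 3
step 14: 1 · 2 · 3 · 3
3 · 0 · 0 · 3
0 · 0 · 1 · 0
2 · 0 · 3 · 3
0 · 2 · 3 · 3
2 · 2 · 1 · 3
step 15: 1 · 2 · 3 · 3
3 · 0 · 0 · 3
0 · 0 · 1 · 0
2 · 0 · 3 · 3
0 · 2 · 3 · 3
3 · 2 · 1 · 3

41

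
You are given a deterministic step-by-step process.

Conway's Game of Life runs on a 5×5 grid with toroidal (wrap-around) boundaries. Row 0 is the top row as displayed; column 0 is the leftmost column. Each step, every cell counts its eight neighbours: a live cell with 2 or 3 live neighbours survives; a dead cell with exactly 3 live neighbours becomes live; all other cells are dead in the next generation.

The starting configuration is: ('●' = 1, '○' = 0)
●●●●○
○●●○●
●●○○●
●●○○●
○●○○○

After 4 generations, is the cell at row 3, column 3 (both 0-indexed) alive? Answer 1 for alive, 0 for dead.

0

[0] ●●●●○
○●●○●
●●○○●
●●○○●
○●○○○
[1] ○○○●●
○○○○○
○○○○○
○○●○●
○○○●○
[2] ○○○●●
○○○○○
○○○○○
○○○●○
○○●○○
[3] ○○○●○
○○○○○
○○○○○
○○○○○
○○●○●
[4] ○○○●○
○○○○○
○○○○○
○○○○○
○○○●○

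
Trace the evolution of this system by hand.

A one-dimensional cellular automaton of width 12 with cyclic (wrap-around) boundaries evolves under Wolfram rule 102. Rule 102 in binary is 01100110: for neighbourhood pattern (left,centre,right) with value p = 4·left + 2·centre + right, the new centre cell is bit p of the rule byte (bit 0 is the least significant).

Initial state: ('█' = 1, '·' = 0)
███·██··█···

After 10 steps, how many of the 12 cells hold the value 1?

[0] ███·██··█···
[1] ··██·█·██··█
[2] ·█·████·█·██
[3] ███···████·█
[4] ··█··█···██·
[5] ·██·██··█·█·
[6] █·██·█·████·
[7] ██·████···██
[8] ·██···█··█··
[9] █·█··██·██··
[10] ███·█·██·█·█

8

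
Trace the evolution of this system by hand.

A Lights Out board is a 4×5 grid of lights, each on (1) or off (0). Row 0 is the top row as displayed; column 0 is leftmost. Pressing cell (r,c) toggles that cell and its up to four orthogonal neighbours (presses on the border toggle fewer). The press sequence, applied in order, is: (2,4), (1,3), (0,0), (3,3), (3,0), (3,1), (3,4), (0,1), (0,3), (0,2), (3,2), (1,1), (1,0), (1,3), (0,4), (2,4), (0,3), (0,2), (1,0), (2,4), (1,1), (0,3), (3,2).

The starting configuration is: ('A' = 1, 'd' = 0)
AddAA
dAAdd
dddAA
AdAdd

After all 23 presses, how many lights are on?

gen 0: AddAA
dAAdd
dddAA
AdAdd
gen 1: AddAA
dAAdA
ddddd
AdAdA
gen 2: AdddA
dAdAd
dddAd
AdAdA
gen 3: dAddA
AAdAd
dddAd
AdAdA
gen 4: dAddA
AAdAd
ddddd
AddAd
gen 5: dAddA
AAdAd
Adddd
dAdAd
gen 6: dAddA
AAdAd
AAddd
AdAAd
gen 7: dAddA
AAdAd
AAddA
AdAdA
gen 8: AdAdA
AddAd
AAddA
AdAdA
gen 9: AddAd
Adddd
AAddA
AdAdA
gen 10: AAAdd
AdAdd
AAddA
AdAdA
gen 11: AAAdd
AdAdd
AAAdA
AAdAA
gen 12: AdAdd
dAddd
AdAdA
AAdAA
gen 13: ddAdd
Adddd
ddAdA
AAdAA
gen 14: ddAAd
AdAAA
ddAAA
AAdAA
gen 15: ddAdA
AdAAd
ddAAA
AAdAA
gen 16: ddAdA
AdAAA
ddAdd
AAdAd
gen 17: dddAd
AdAdA
ddAdd
AAdAd
gen 18: dAAdd
AdddA
ddAdd
AAdAd
gen 19: AAAdd
dAddA
AdAdd
AAdAd
gen 20: AAAdd
dAddd
AdAAA
AAdAA
gen 21: AdAdd
AdAdd
AAAAA
AAdAA
gen 22: AddAA
AdAAd
AAAAA
AAdAA
gen 23: AddAA
AdAAd
AAdAA
AdAdA

13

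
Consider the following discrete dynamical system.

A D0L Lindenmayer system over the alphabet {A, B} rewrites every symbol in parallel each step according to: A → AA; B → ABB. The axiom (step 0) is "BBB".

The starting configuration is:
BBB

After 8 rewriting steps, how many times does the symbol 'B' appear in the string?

768

0) BBB
1) ABBABBABB
2) AAABBABBAAABBABBAAABBABB
3) AAAAAAABBABBAAABBABBAAAAAAABBABBAAABBABBAAAAAAABBABBAAABBABB
4) AAAAAAAAAAAAAAABBABBAAABBABBAAAAAAABBABBAAABBABBAAAAAAAAAA…BBAAABBABBAAAAAAAAAAAAAAABBABBAAABBABBAAAAAAABBABBAAABBABB  (len 144)
5) AAAAAAAAAAAAAAAAAAAAAAAAAAAAAAABBABBAAABBABBAAAAAAABBABBAA…BBAAABBABBAAAAAAAAAAAAAAABBABBAAABBABBAAAAAAABBABBAAABBABB  (len 336)
6) AAAAAAAAAAAAAAAAAAAAAAAAAAAAAAAAAAAAAAAAAAAAAAAAAAAAAAAAAA…BBAAABBABBAAAAAAAAAAAAAAABBABBAAABBABBAAAAAAABBABBAAABBABB  (len 768)
7) AAAAAAAAAAAAAAAAAAAAAAAAAAAAAAAAAAAAAAAAAAAAAAAAAAAAAAAAAA…BBAAABBABBAAAAAAAAAAAAAAABBABBAAABBABBAAAAAAABBABBAAABBABB  (len 1728)
8) AAAAAAAAAAAAAAAAAAAAAAAAAAAAAAAAAAAAAAAAAAAAAAAAAAAAAAAAAA…BBAAABBABBAAAAAAAAAAAAAAABBABBAAABBABBAAAAAAABBABBAAABBABB  (len 3840)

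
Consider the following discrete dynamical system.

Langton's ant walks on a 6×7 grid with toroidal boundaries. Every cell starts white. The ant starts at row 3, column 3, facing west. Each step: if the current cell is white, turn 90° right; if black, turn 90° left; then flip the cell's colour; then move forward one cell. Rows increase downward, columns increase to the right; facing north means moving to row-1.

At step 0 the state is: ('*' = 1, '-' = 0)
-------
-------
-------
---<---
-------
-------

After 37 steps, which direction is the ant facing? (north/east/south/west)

step 0: -------
-------
-------
---<---
-------
-------
step 1: -------
-------
---^---
---*---
-------
-------
step 2: -------
-------
---*>--
---*---
-------
-------
step 3: -------
-------
---**--
---*v--
-------
-------
step 4: -------
-------
---**--
---<*--
-------
-------
step 5: -------
-------
---**--
----*--
---v---
-------
step 6: -------
-------
---**--
----*--
--<*---
-------
step 7: -------
-------
---**--
--^-*--
--**---
-------
step 8: -------
-------
---**--
--*>*--
--**---
-------
step 9: -------
-------
---**--
--***--
--*v---
-------
step 10: -------
-------
---**--
--***--
--*->--
-------
step 11: -------
-------
---**--
--***--
--*-*--
----v--
step 12: -------
-------
---**--
--***--
--*-*--
---<*--
step 13: -------
-------
---**--
--***--
--*^*--
---**--
step 14: -------
-------
---**--
--***--
--**>--
---**--
step 15: -------
-------
---**--
--**^--
--**---
---**--
step 16: -------
-------
---**--
--*<---
--**---
---**--
step 17: -------
-------
---**--
--*----
--*v---
---**--
step 18: -------
-------
---**--
--*----
--*->--
---**--
step 19: -------
-------
---**--
--*----
--*-*--
---*v--
step 20: -------
-------
---**--
--*----
--*-*--
---*->-
step 21: -----v-
-------
---**--
--*----
--*-*--
---*-*-
step 22: ----<*-
-------
---**--
--*----
--*-*--
---*-*-
step 23: ----**-
-------
---**--
--*----
--*-*--
---*^*-
step 24: ----**-
-------
---**--
--*----
--*-*--
---**>-
step 25: ----**-
-------
---**--
--*----
--*-*^-
---**--
step 26: ----**-
-------
---**--
--*----
--*-**>
---**--
step 27: ----**-
-------
---**--
--*----
--*-***
---**-v
step 28: ----**-
-------
---**--
--*----
--*-***
---**<*
step 29: ----**-
-------
---**--
--*----
--*-*^*
---****
step 30: ----**-
-------
---**--
--*----
--*-<-*
---****
step 31: ----**-
-------
---**--
--*----
--*---*
---*v**
step 32: ----**-
-------
---**--
--*----
--*---*
---*->*
step 33: ----**-
-------
---**--
--*----
--*--^*
---*--*
step 34: ----**-
-------
---**--
--*----
--*--*>
---*--*
step 35: ----**-
-------
---**--
--*---^
--*--*-
---*--*
step 36: ----**-
-------
---**--
>-*---*
--*--*-
---*--*
step 37: ----**-
-------
---**--
*-*---*
v-*--*-
---*--*

south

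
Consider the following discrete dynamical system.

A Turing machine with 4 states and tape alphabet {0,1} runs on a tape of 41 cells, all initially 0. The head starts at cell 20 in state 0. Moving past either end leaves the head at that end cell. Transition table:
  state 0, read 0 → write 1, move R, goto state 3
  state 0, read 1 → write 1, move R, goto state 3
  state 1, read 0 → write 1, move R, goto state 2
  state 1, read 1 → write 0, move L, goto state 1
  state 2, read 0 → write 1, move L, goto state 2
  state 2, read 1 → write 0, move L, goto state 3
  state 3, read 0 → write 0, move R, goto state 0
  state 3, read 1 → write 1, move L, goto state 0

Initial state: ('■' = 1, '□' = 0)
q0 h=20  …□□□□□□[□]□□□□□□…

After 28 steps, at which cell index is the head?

k=0  q0 h=20  …□□□□□□[□]□□□□□□…
k=1  q3 h=21  …□□□□□■[□]□□□□□□…
k=2  q0 h=22  …□□□□■□[□]□□□□□□…
k=3  q3 h=23  …□□□■□■[□]□□□□□□…
k=4  q0 h=24  …□□■□■□[□]□□□□□□…
k=5  q3 h=25  …□■□■□■[□]□□□□□□…
k=6  q0 h=26  …■□■□■□[□]□□□□□□…
k=7  q3 h=27  …□■□■□■[□]□□□□□□…
k=8  q0 h=28  …■□■□■□[□]□□□□□□…
k=9  q3 h=29  …□■□■□■[□]□□□□□□…
k=10  q0 h=30  …■□■□■□[□]□□□□□□…
k=11  q3 h=31  …□■□■□■[□]□□□□□□…
k=12  q0 h=32  …■□■□■□[□]□□□□□□…
k=13  q3 h=33  …□■□■□■[□]□□□□□□…
k=14  q0 h=34  …■□■□■□[□]□□□□□□|
k=15  q3 h=35  …□■□■□■[□]□□□□□|
k=16  q0 h=36  …■□■□■□[□]□□□□|
k=17  q3 h=37  …□■□■□■[□]□□□|
k=18  q0 h=38  …■□■□■□[□]□□|
k=19  q3 h=39  …□■□■□■[□]□|
k=20  q0 h=40  …■□■□■□[□]|
k=21  q3 h=40  …■□■□■□[■]|
k=22  q0 h=39  …□■□■□■[□]■|
k=23  q3 h=40  …■□■□■■[■]|
k=24  q0 h=39  …□■□■□■[■]■|
k=25  q3 h=40  …■□■□■■[■]|
k=26  q0 h=39  …□■□■□■[■]■|
k=27  q3 h=40  …■□■□■■[■]|
k=28  q0 h=39  …□■□■□■[■]■|

39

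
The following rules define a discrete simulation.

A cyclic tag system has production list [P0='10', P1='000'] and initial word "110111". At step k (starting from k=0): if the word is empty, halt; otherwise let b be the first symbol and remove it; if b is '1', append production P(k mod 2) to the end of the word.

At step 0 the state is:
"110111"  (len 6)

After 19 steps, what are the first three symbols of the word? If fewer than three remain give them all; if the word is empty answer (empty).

step 0: "110111"  (len 6)
step 1: "1011110"  (len 7)
step 2: "011110000"  (len 9)
step 3: "11110000"  (len 8)
step 4: "1110000000"  (len 10)
step 5: "11000000010"  (len 11)
step 6: "1000000010000"  (len 13)
step 7: "00000001000010"  (len 14)
step 8: "0000001000010"  (len 13)
step 9: "000001000010"  (len 12)
step 10: "00001000010"  (len 11)
step 11: "0001000010"  (len 10)
step 12: "001000010"  (len 9)
step 13: "01000010"  (len 8)
step 14: "1000010"  (len 7)
step 15: "00001010"  (len 8)
step 16: "0001010"  (len 7)
step 17: "001010"  (len 6)
step 18: "01010"  (len 5)
step 19: "1010"  (len 4)

101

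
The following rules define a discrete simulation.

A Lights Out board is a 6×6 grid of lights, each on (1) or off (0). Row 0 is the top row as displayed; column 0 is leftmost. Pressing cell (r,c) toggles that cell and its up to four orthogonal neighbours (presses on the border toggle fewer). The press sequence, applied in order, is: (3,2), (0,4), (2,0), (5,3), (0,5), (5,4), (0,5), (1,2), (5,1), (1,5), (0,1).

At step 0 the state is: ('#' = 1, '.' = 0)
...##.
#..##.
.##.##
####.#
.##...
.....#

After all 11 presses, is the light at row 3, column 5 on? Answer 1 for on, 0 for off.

k=0  ...##.
#..##.
.##.##
####.#
.##...
.....#
k=1  ...##.
#..##.
.#..##
#....#
.#....
.....#
k=2  .....#
#..#..
.#..##
#....#
.#....
.....#
k=3  .....#
...#..
#...##
.....#
.#....
.....#
k=4  .....#
...#..
#...##
.....#
.#.#..
..####
k=5  ....#.
...#.#
#...##
.....#
.#.#..
..####
k=6  ....#.
...#.#
#...##
.....#
.#.##.
..#...
k=7  .....#
...#..
#...##
.....#
.#.##.
..#...
k=8  ..#..#
.##...
#.#.##
.....#
.#.##.
..#...
k=9  ..#..#
.##...
#.#.##
.....#
...##.
##....
k=10  ..#...
.##.##
#.#.#.
.....#
...##.
##....
k=11  ##....
..#.##
#.#.#.
.....#
...##.
##....

1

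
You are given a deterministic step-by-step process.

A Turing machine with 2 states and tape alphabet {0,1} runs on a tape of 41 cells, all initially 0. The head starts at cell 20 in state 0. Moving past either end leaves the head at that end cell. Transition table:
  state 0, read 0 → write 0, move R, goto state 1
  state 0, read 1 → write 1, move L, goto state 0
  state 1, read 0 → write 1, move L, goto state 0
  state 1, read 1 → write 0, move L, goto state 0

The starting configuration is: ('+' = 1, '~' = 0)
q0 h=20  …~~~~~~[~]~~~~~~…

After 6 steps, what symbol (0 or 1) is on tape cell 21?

t=0: q0 h=20  …~~~~~~[~]~~~~~~…
t=1: q1 h=21  …~~~~~~[~]~~~~~~…
t=2: q0 h=20  …~~~~~~[~]+~~~~~…
t=3: q1 h=21  …~~~~~~[+]~~~~~~…
t=4: q0 h=20  …~~~~~~[~]~~~~~~…
t=5: q1 h=21  …~~~~~~[~]~~~~~~…
t=6: q0 h=20  …~~~~~~[~]+~~~~~…

1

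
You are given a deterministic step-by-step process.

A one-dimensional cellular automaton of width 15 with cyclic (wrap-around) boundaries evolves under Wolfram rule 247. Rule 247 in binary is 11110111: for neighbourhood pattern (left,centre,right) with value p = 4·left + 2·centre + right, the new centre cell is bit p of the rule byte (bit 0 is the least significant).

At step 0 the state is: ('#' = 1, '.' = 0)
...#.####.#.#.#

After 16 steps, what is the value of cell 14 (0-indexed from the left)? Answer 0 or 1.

0) ...#.####.#.#.#
1) #####.#########
2) ######.########
3) #######.#######
4) ########.######
5) #########.#####
6) ##########.####
7) ###########.###
8) ############.##
9) #############.#
10) ##############.
11) .##############
12) #.#############
13) ##.############
14) ###.###########
15) ####.##########
16) #####.#########

1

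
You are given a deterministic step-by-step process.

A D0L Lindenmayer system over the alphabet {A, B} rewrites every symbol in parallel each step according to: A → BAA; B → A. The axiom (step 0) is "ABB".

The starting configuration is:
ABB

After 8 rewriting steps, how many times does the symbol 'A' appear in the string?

1801

k=0  ABB
k=1  BAAAA
k=2  ABAABAABAABAA
k=3  BAAABAABAAABAABAAABAABAAABAABAA
k=4  ABAABAABAAABAABAAABAABAABAAABAABAAABAABAABAAABAABAAABAABAABAAABAABAAABAABAA
k=5  BAAABAABAAABAABAAABAABAABAAABAABAAABAABAABAAABAABAAABAABAA…BAAABAABAAABAABAAABAABAABAAABAABAAABAABAABAAABAABAAABAABAA  (len 181)
k=6  ABAABAABAAABAABAAABAABAABAAABAABAAABAABAABAAABAABAAABAABAA…BAAABAABAAABAABAAABAABAABAAABAABAAABAABAABAAABAABAAABAABAA  (len 437)
k=7  BAAABAABAAABAABAAABAABAABAAABAABAAABAABAABAAABAABAAABAABAA…BAAABAABAAABAABAAABAABAABAAABAABAAABAABAABAAABAABAAABAABAA  (len 1055)
k=8  ABAABAABAAABAABAAABAABAABAAABAABAAABAABAABAAABAABAAABAABAA…BAAABAABAAABAABAAABAABAABAAABAABAAABAABAABAAABAABAAABAABAA  (len 2547)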